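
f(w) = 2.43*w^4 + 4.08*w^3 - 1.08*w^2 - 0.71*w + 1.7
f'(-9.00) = -6075.71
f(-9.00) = 12889.52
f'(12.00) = 18532.09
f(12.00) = 57276.38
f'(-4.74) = -750.61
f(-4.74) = 772.94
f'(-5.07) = -941.88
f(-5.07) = 1051.42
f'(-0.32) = 0.92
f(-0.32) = 1.71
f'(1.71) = 79.99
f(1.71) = 38.51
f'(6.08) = 2623.25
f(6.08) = 4195.09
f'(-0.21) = 0.19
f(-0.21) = 1.77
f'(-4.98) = -886.87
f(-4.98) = 969.14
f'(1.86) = 100.16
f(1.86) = 51.98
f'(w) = 9.72*w^3 + 12.24*w^2 - 2.16*w - 0.71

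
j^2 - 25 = (j - 5)*(j + 5)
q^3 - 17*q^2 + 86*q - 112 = (q - 8)*(q - 7)*(q - 2)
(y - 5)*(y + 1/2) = y^2 - 9*y/2 - 5/2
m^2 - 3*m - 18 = (m - 6)*(m + 3)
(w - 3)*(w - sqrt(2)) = w^2 - 3*w - sqrt(2)*w + 3*sqrt(2)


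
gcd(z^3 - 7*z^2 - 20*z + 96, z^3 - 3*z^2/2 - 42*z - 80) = z^2 - 4*z - 32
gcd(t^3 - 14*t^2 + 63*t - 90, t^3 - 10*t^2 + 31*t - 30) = t^2 - 8*t + 15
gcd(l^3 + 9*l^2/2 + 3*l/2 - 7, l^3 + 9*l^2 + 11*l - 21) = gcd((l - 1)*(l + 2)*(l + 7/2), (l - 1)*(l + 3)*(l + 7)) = l - 1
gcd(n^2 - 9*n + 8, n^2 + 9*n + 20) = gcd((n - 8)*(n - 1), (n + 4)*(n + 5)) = 1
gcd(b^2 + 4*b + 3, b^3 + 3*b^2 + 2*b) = b + 1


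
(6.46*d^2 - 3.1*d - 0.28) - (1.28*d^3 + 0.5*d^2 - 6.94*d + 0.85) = -1.28*d^3 + 5.96*d^2 + 3.84*d - 1.13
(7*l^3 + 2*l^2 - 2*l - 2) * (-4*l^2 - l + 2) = -28*l^5 - 15*l^4 + 20*l^3 + 14*l^2 - 2*l - 4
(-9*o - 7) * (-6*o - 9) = 54*o^2 + 123*o + 63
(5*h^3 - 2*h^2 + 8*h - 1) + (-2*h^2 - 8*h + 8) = 5*h^3 - 4*h^2 + 7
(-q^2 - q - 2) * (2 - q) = q^3 - q^2 - 4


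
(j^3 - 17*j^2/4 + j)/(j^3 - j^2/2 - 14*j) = (4*j - 1)/(2*(2*j + 7))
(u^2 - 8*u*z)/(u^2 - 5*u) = (u - 8*z)/(u - 5)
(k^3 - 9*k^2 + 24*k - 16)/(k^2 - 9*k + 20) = (k^2 - 5*k + 4)/(k - 5)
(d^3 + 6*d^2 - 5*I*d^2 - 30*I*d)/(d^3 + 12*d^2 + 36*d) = (d - 5*I)/(d + 6)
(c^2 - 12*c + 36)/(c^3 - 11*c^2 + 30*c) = (c - 6)/(c*(c - 5))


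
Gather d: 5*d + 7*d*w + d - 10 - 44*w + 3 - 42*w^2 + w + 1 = d*(7*w + 6) - 42*w^2 - 43*w - 6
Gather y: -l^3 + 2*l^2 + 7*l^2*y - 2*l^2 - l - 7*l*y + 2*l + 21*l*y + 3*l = -l^3 + 4*l + y*(7*l^2 + 14*l)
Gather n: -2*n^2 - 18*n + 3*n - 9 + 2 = -2*n^2 - 15*n - 7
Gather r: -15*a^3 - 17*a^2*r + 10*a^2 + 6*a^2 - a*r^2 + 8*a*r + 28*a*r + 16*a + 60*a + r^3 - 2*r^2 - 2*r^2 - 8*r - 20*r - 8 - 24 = -15*a^3 + 16*a^2 + 76*a + r^3 + r^2*(-a - 4) + r*(-17*a^2 + 36*a - 28) - 32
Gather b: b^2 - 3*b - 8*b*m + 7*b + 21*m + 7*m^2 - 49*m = b^2 + b*(4 - 8*m) + 7*m^2 - 28*m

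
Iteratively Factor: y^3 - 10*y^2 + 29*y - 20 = (y - 4)*(y^2 - 6*y + 5) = (y - 5)*(y - 4)*(y - 1)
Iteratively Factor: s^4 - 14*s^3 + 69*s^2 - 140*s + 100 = (s - 5)*(s^3 - 9*s^2 + 24*s - 20) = (s - 5)^2*(s^2 - 4*s + 4) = (s - 5)^2*(s - 2)*(s - 2)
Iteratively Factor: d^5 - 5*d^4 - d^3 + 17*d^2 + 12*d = (d + 1)*(d^4 - 6*d^3 + 5*d^2 + 12*d) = (d - 3)*(d + 1)*(d^3 - 3*d^2 - 4*d) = (d - 3)*(d + 1)^2*(d^2 - 4*d) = (d - 4)*(d - 3)*(d + 1)^2*(d)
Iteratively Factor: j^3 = (j)*(j^2) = j^2*(j)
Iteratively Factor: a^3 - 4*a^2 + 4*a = (a - 2)*(a^2 - 2*a) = a*(a - 2)*(a - 2)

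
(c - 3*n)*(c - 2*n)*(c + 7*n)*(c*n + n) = c^4*n + 2*c^3*n^2 + c^3*n - 29*c^2*n^3 + 2*c^2*n^2 + 42*c*n^4 - 29*c*n^3 + 42*n^4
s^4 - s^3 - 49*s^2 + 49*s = s*(s - 7)*(s - 1)*(s + 7)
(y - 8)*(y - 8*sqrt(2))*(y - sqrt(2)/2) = y^3 - 17*sqrt(2)*y^2/2 - 8*y^2 + 8*y + 68*sqrt(2)*y - 64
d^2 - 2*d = d*(d - 2)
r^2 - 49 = (r - 7)*(r + 7)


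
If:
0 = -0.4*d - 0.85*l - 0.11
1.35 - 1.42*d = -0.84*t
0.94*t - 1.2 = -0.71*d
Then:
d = 1.18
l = -0.68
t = 0.39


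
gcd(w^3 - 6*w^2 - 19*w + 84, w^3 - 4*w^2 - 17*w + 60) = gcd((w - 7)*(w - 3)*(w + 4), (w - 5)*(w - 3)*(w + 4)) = w^2 + w - 12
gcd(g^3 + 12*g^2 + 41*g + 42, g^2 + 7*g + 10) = g + 2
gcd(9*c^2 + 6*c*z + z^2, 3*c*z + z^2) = 3*c + z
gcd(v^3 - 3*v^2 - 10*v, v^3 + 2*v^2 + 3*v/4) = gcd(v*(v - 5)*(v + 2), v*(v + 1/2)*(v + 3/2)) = v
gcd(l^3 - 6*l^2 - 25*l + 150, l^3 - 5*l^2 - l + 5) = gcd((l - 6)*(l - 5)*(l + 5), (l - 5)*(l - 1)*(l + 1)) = l - 5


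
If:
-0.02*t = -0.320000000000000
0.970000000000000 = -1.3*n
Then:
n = -0.75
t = 16.00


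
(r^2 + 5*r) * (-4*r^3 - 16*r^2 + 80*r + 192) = -4*r^5 - 36*r^4 + 592*r^2 + 960*r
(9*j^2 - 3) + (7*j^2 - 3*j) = 16*j^2 - 3*j - 3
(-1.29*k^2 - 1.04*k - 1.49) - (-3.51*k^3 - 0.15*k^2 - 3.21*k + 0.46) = 3.51*k^3 - 1.14*k^2 + 2.17*k - 1.95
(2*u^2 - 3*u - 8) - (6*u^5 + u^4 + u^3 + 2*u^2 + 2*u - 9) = -6*u^5 - u^4 - u^3 - 5*u + 1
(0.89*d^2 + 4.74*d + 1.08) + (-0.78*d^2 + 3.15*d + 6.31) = 0.11*d^2 + 7.89*d + 7.39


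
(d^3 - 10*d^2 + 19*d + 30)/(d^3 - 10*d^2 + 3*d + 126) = (d^2 - 4*d - 5)/(d^2 - 4*d - 21)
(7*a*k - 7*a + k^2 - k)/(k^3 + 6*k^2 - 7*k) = (7*a + k)/(k*(k + 7))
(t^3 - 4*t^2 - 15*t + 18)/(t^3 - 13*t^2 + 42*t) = (t^2 + 2*t - 3)/(t*(t - 7))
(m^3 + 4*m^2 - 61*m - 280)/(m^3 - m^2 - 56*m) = (m + 5)/m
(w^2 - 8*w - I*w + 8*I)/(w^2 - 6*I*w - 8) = (-w^2 + 8*w + I*w - 8*I)/(-w^2 + 6*I*w + 8)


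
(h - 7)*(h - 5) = h^2 - 12*h + 35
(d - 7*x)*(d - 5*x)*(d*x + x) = d^3*x - 12*d^2*x^2 + d^2*x + 35*d*x^3 - 12*d*x^2 + 35*x^3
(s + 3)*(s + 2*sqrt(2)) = s^2 + 2*sqrt(2)*s + 3*s + 6*sqrt(2)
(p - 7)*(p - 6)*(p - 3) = p^3 - 16*p^2 + 81*p - 126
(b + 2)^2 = b^2 + 4*b + 4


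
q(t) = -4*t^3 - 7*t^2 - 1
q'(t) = -12*t^2 - 14*t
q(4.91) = -643.24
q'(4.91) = -358.04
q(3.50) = -258.25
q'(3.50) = -196.00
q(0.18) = -1.25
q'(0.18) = -2.91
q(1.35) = -23.60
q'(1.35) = -40.77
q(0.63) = -4.78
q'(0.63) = -13.58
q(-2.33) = 11.60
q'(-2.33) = -32.53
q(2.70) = -130.76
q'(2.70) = -125.28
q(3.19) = -202.08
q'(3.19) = -166.77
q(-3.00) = 44.00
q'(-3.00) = -66.00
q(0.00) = -1.00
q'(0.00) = 0.00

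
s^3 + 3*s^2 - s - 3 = (s - 1)*(s + 1)*(s + 3)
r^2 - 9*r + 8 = (r - 8)*(r - 1)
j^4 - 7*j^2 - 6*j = j*(j - 3)*(j + 1)*(j + 2)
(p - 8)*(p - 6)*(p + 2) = p^3 - 12*p^2 + 20*p + 96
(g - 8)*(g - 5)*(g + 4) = g^3 - 9*g^2 - 12*g + 160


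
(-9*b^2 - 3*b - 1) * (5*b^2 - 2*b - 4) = -45*b^4 + 3*b^3 + 37*b^2 + 14*b + 4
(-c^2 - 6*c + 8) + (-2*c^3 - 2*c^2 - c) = -2*c^3 - 3*c^2 - 7*c + 8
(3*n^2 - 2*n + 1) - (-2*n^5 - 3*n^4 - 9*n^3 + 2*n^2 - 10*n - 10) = 2*n^5 + 3*n^4 + 9*n^3 + n^2 + 8*n + 11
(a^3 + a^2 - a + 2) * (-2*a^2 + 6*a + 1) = -2*a^5 + 4*a^4 + 9*a^3 - 9*a^2 + 11*a + 2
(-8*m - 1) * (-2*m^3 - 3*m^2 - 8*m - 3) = 16*m^4 + 26*m^3 + 67*m^2 + 32*m + 3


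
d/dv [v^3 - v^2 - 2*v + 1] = 3*v^2 - 2*v - 2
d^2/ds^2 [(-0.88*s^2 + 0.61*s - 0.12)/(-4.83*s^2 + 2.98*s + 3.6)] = (-3.12887400000002*s^3 + 108.605448*s^2 - 74.003328*s + 42.202176)/(112.678587*s^6 - 208.560366*s^5 - 123.275124*s^4 + 284.433848*s^3 + 91.88208*s^2 - 115.8624*s - 46.656)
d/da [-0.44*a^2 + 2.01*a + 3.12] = 2.01 - 0.88*a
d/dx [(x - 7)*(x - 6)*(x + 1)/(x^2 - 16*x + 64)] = (x^3 - 24*x^2 + 163*x - 316)/(x^3 - 24*x^2 + 192*x - 512)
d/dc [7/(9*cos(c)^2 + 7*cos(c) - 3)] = 7*(18*cos(c) + 7)*sin(c)/(9*cos(c)^2 + 7*cos(c) - 3)^2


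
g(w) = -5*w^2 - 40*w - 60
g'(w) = -10*w - 40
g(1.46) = -129.06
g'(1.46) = -54.60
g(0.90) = -100.05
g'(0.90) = -49.00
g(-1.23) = -18.36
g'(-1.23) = -27.70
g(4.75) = -362.81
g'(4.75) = -87.50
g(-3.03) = 15.30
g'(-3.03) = -9.70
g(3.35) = -250.11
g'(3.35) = -73.50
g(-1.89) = -2.26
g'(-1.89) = -21.10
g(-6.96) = -23.81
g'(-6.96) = 29.60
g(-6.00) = 0.00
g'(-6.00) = 20.00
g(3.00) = -225.00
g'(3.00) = -70.00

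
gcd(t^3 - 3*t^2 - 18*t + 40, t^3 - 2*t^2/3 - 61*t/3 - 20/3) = t^2 - t - 20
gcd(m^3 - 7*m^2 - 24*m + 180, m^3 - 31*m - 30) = m^2 - m - 30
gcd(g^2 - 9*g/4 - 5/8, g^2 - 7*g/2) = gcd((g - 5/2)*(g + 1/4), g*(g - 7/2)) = 1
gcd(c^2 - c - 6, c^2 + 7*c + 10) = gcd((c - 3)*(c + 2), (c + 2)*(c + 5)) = c + 2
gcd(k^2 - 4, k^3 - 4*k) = k^2 - 4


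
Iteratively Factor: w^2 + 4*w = (w + 4)*(w)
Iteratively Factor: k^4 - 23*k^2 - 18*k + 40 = (k + 4)*(k^3 - 4*k^2 - 7*k + 10) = (k - 5)*(k + 4)*(k^2 + k - 2) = (k - 5)*(k - 1)*(k + 4)*(k + 2)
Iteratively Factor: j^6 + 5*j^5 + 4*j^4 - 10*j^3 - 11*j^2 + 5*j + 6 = (j + 1)*(j^5 + 4*j^4 - 10*j^2 - j + 6) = (j + 1)*(j + 2)*(j^4 + 2*j^3 - 4*j^2 - 2*j + 3) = (j - 1)*(j + 1)*(j + 2)*(j^3 + 3*j^2 - j - 3) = (j - 1)*(j + 1)*(j + 2)*(j + 3)*(j^2 - 1) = (j - 1)^2*(j + 1)*(j + 2)*(j + 3)*(j + 1)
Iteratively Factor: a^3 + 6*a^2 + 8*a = (a + 2)*(a^2 + 4*a) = a*(a + 2)*(a + 4)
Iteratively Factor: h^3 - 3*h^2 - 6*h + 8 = (h - 1)*(h^2 - 2*h - 8) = (h - 1)*(h + 2)*(h - 4)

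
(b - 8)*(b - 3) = b^2 - 11*b + 24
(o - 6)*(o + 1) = o^2 - 5*o - 6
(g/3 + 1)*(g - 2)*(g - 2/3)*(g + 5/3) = g^4/3 + 2*g^3/3 - 55*g^2/27 - 64*g/27 + 20/9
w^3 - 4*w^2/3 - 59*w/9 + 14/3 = (w - 3)*(w - 2/3)*(w + 7/3)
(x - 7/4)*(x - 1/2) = x^2 - 9*x/4 + 7/8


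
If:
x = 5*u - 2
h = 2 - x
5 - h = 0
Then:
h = 5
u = -1/5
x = -3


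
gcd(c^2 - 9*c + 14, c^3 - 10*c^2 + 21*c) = c - 7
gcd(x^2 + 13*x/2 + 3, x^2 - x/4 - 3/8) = x + 1/2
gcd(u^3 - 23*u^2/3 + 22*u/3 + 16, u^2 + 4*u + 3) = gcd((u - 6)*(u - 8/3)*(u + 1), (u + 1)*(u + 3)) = u + 1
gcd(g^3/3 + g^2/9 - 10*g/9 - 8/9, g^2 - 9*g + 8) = 1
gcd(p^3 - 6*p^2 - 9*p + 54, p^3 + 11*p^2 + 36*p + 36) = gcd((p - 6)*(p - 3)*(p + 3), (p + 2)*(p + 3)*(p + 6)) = p + 3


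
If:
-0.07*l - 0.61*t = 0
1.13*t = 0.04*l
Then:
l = 0.00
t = 0.00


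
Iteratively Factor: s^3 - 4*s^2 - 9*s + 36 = (s + 3)*(s^2 - 7*s + 12) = (s - 4)*(s + 3)*(s - 3)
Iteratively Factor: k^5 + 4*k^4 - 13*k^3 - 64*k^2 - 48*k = (k + 3)*(k^4 + k^3 - 16*k^2 - 16*k) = k*(k + 3)*(k^3 + k^2 - 16*k - 16) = k*(k + 3)*(k + 4)*(k^2 - 3*k - 4) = k*(k + 1)*(k + 3)*(k + 4)*(k - 4)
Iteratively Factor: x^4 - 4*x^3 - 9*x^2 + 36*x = (x - 3)*(x^3 - x^2 - 12*x) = x*(x - 3)*(x^2 - x - 12) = x*(x - 4)*(x - 3)*(x + 3)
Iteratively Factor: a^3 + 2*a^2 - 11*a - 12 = (a + 1)*(a^2 + a - 12) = (a - 3)*(a + 1)*(a + 4)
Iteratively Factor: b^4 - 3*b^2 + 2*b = (b + 2)*(b^3 - 2*b^2 + b) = (b - 1)*(b + 2)*(b^2 - b) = b*(b - 1)*(b + 2)*(b - 1)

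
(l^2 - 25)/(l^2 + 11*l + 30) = (l - 5)/(l + 6)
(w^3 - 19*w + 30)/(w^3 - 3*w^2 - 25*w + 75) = (w - 2)/(w - 5)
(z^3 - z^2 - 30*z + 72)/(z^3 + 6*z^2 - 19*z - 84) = (z^2 + 3*z - 18)/(z^2 + 10*z + 21)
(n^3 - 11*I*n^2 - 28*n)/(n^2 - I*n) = (n^2 - 11*I*n - 28)/(n - I)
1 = 1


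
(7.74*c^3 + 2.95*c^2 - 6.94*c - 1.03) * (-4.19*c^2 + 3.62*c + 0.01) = -32.4306*c^5 + 15.6583*c^4 + 39.835*c^3 - 20.7776*c^2 - 3.798*c - 0.0103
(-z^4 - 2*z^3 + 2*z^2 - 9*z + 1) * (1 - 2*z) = 2*z^5 + 3*z^4 - 6*z^3 + 20*z^2 - 11*z + 1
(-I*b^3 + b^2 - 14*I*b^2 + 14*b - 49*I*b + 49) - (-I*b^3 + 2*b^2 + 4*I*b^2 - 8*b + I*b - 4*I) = -b^2 - 18*I*b^2 + 22*b - 50*I*b + 49 + 4*I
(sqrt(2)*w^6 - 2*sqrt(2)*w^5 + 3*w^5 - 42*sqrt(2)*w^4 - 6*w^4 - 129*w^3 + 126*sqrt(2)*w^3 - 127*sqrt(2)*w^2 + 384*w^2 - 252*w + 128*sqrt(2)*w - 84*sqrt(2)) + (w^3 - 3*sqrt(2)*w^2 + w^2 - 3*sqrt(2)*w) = sqrt(2)*w^6 - 2*sqrt(2)*w^5 + 3*w^5 - 42*sqrt(2)*w^4 - 6*w^4 - 128*w^3 + 126*sqrt(2)*w^3 - 130*sqrt(2)*w^2 + 385*w^2 - 252*w + 125*sqrt(2)*w - 84*sqrt(2)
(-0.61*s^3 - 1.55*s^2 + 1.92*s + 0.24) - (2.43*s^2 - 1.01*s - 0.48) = -0.61*s^3 - 3.98*s^2 + 2.93*s + 0.72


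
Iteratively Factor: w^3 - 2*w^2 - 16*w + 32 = (w + 4)*(w^2 - 6*w + 8) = (w - 2)*(w + 4)*(w - 4)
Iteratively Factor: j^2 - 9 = (j + 3)*(j - 3)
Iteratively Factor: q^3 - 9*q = (q + 3)*(q^2 - 3*q) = (q - 3)*(q + 3)*(q)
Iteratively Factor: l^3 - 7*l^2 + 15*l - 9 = (l - 3)*(l^2 - 4*l + 3) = (l - 3)^2*(l - 1)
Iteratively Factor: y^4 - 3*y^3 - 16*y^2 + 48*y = (y - 3)*(y^3 - 16*y) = y*(y - 3)*(y^2 - 16) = y*(y - 3)*(y + 4)*(y - 4)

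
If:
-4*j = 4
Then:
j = -1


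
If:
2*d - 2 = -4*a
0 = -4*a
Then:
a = 0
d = 1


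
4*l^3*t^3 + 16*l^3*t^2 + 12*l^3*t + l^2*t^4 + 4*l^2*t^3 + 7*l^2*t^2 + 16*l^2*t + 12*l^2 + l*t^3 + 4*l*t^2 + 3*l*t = (4*l + t)*(t + 3)*(l*t + 1)*(l*t + l)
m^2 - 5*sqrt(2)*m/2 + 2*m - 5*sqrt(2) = (m + 2)*(m - 5*sqrt(2)/2)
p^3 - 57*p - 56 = (p - 8)*(p + 1)*(p + 7)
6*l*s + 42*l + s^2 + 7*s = (6*l + s)*(s + 7)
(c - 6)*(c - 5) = c^2 - 11*c + 30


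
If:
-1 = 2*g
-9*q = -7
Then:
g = -1/2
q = 7/9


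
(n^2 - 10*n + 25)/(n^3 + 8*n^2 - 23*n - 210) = (n - 5)/(n^2 + 13*n + 42)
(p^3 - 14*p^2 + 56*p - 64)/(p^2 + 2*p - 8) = (p^2 - 12*p + 32)/(p + 4)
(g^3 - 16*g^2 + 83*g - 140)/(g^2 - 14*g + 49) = (g^2 - 9*g + 20)/(g - 7)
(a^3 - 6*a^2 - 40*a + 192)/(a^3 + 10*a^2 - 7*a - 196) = (a^2 - 2*a - 48)/(a^2 + 14*a + 49)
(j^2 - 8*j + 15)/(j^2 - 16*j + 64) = (j^2 - 8*j + 15)/(j^2 - 16*j + 64)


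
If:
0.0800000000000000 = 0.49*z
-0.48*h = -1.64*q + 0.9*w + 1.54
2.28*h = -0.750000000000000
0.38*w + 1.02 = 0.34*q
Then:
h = -0.33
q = -1.24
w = -3.79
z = 0.16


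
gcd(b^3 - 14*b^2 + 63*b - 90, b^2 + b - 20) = 1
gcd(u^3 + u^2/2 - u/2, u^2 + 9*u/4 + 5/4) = u + 1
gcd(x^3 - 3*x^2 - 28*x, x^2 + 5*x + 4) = x + 4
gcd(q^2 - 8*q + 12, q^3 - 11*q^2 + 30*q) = q - 6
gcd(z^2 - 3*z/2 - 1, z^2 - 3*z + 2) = z - 2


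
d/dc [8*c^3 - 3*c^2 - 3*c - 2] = 24*c^2 - 6*c - 3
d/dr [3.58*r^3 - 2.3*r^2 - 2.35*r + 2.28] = 10.74*r^2 - 4.6*r - 2.35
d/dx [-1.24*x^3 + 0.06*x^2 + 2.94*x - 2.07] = -3.72*x^2 + 0.12*x + 2.94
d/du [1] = 0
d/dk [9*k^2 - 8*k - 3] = 18*k - 8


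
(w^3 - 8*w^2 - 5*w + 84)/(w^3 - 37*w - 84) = (w - 4)/(w + 4)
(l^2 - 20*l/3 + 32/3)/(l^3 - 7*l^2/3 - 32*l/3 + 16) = (3*l - 8)/(3*l^2 + 5*l - 12)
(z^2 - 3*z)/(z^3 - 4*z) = (z - 3)/(z^2 - 4)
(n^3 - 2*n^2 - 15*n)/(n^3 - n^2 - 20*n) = (n + 3)/(n + 4)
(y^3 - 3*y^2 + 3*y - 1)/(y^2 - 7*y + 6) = (y^2 - 2*y + 1)/(y - 6)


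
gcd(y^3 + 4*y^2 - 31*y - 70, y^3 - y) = 1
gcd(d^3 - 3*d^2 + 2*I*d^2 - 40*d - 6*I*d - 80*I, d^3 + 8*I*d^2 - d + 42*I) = 1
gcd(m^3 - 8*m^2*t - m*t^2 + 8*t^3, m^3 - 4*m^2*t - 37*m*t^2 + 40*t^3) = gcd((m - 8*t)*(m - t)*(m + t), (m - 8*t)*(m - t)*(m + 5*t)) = m^2 - 9*m*t + 8*t^2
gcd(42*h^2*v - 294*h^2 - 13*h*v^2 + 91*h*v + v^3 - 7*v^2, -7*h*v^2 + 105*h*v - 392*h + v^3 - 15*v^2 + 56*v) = -7*h*v + 49*h + v^2 - 7*v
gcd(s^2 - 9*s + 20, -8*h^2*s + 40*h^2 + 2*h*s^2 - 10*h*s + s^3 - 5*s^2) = s - 5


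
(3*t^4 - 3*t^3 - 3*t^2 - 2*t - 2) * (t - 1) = 3*t^5 - 6*t^4 + t^2 + 2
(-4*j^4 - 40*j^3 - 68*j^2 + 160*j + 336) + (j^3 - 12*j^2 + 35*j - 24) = -4*j^4 - 39*j^3 - 80*j^2 + 195*j + 312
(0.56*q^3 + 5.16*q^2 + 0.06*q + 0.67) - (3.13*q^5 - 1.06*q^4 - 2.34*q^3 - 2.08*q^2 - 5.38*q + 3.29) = -3.13*q^5 + 1.06*q^4 + 2.9*q^3 + 7.24*q^2 + 5.44*q - 2.62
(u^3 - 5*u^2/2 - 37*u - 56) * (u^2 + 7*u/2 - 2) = u^5 + u^4 - 191*u^3/4 - 361*u^2/2 - 122*u + 112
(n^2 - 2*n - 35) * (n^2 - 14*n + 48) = n^4 - 16*n^3 + 41*n^2 + 394*n - 1680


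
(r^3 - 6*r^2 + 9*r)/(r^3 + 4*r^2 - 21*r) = (r - 3)/(r + 7)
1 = 1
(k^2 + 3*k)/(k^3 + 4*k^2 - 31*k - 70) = k*(k + 3)/(k^3 + 4*k^2 - 31*k - 70)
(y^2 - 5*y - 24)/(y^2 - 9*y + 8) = (y + 3)/(y - 1)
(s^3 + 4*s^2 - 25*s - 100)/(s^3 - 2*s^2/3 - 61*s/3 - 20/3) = 3*(s + 5)/(3*s + 1)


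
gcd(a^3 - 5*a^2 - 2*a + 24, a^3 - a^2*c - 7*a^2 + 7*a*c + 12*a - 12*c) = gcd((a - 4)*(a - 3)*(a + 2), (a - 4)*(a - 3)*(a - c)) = a^2 - 7*a + 12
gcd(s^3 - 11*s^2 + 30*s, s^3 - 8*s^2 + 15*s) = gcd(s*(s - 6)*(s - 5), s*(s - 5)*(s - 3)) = s^2 - 5*s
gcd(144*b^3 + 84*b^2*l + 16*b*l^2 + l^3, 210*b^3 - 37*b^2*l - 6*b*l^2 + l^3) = 6*b + l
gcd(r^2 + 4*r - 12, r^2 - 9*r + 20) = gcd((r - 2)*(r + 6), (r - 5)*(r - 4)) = 1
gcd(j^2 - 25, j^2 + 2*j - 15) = j + 5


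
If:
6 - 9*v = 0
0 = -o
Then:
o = 0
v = 2/3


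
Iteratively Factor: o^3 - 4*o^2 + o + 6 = (o - 3)*(o^2 - o - 2) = (o - 3)*(o - 2)*(o + 1)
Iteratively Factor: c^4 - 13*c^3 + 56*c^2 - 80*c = (c - 4)*(c^3 - 9*c^2 + 20*c) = (c - 5)*(c - 4)*(c^2 - 4*c) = (c - 5)*(c - 4)^2*(c)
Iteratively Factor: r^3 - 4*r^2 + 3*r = (r - 3)*(r^2 - r) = (r - 3)*(r - 1)*(r)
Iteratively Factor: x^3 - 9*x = (x - 3)*(x^2 + 3*x) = (x - 3)*(x + 3)*(x)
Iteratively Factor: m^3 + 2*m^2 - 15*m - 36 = (m - 4)*(m^2 + 6*m + 9) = (m - 4)*(m + 3)*(m + 3)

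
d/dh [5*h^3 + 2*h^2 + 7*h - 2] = 15*h^2 + 4*h + 7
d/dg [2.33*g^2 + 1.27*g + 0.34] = 4.66*g + 1.27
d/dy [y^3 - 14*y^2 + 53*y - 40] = 3*y^2 - 28*y + 53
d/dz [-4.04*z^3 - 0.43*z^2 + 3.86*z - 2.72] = -12.12*z^2 - 0.86*z + 3.86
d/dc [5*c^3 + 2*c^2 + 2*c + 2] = 15*c^2 + 4*c + 2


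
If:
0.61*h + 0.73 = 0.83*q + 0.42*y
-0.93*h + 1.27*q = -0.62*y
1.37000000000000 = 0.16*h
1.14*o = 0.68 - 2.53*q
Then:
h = 8.56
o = 41.49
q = -18.43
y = 50.59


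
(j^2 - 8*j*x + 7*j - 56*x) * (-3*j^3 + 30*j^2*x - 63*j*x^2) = -3*j^5 + 54*j^4*x - 21*j^4 - 303*j^3*x^2 + 378*j^3*x + 504*j^2*x^3 - 2121*j^2*x^2 + 3528*j*x^3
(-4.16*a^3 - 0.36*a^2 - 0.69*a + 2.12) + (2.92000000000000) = -4.16*a^3 - 0.36*a^2 - 0.69*a + 5.04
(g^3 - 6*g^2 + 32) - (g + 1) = g^3 - 6*g^2 - g + 31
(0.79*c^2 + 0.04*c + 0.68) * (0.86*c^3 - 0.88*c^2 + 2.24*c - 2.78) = 0.6794*c^5 - 0.6608*c^4 + 2.3192*c^3 - 2.705*c^2 + 1.412*c - 1.8904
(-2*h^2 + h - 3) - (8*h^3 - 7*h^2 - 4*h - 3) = -8*h^3 + 5*h^2 + 5*h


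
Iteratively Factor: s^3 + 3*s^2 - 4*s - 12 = (s - 2)*(s^2 + 5*s + 6) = (s - 2)*(s + 2)*(s + 3)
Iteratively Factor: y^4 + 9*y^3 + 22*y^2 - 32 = (y + 4)*(y^3 + 5*y^2 + 2*y - 8) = (y + 4)^2*(y^2 + y - 2) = (y + 2)*(y + 4)^2*(y - 1)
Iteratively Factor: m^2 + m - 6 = (m + 3)*(m - 2)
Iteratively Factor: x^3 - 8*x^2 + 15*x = (x)*(x^2 - 8*x + 15) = x*(x - 5)*(x - 3)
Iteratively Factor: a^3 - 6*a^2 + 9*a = (a)*(a^2 - 6*a + 9) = a*(a - 3)*(a - 3)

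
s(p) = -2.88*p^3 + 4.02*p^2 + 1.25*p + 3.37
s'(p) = -8.64*p^2 + 8.04*p + 1.25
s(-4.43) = 327.11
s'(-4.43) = -203.93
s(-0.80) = 6.42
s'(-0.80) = -10.71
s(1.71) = 2.86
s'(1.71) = -10.27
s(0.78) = 5.42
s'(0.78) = 2.26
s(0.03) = 3.41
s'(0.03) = 1.48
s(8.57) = -1503.41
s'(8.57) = -564.41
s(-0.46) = 3.93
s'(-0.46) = -4.28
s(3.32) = -53.56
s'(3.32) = -67.29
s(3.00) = -34.46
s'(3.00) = -52.39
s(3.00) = -34.46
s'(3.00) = -52.39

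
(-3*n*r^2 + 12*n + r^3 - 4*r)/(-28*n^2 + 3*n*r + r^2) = (-3*n*r^2 + 12*n + r^3 - 4*r)/(-28*n^2 + 3*n*r + r^2)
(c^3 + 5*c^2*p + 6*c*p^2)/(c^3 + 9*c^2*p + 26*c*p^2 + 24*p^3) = c/(c + 4*p)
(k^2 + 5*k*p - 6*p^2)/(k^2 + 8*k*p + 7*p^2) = (k^2 + 5*k*p - 6*p^2)/(k^2 + 8*k*p + 7*p^2)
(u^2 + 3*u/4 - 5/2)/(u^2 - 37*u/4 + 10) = (u + 2)/(u - 8)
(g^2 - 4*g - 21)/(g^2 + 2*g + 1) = (g^2 - 4*g - 21)/(g^2 + 2*g + 1)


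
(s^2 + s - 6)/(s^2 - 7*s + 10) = (s + 3)/(s - 5)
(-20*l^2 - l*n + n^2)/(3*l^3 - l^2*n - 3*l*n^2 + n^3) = (-20*l^2 - l*n + n^2)/(3*l^3 - l^2*n - 3*l*n^2 + n^3)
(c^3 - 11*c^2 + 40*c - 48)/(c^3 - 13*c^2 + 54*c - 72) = (c - 4)/(c - 6)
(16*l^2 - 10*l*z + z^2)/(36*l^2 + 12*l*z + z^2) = (16*l^2 - 10*l*z + z^2)/(36*l^2 + 12*l*z + z^2)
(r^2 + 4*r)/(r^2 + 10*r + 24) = r/(r + 6)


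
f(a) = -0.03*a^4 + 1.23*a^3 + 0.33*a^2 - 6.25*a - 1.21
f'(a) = -0.12*a^3 + 3.69*a^2 + 0.66*a - 6.25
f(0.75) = -5.20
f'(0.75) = -3.73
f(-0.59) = 2.34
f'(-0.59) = -5.33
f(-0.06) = -0.83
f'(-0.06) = -6.28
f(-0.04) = -0.96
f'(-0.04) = -6.27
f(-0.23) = 0.23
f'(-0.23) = -6.21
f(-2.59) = -5.53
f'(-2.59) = 18.88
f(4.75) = 93.10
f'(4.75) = 67.28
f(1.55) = -5.70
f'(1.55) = 3.19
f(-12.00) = -2626.21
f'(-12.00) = 724.55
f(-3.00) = -15.13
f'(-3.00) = 28.22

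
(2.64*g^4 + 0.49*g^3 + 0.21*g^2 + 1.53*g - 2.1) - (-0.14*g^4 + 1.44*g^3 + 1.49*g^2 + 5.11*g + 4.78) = 2.78*g^4 - 0.95*g^3 - 1.28*g^2 - 3.58*g - 6.88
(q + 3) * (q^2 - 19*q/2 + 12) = q^3 - 13*q^2/2 - 33*q/2 + 36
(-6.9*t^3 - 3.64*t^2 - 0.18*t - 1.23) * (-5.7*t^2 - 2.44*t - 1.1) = 39.33*t^5 + 37.584*t^4 + 17.4976*t^3 + 11.4542*t^2 + 3.1992*t + 1.353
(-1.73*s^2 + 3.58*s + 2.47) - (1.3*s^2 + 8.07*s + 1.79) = -3.03*s^2 - 4.49*s + 0.68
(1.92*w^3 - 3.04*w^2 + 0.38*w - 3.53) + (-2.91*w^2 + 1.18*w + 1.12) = 1.92*w^3 - 5.95*w^2 + 1.56*w - 2.41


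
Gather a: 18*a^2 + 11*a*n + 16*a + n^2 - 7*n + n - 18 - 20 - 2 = 18*a^2 + a*(11*n + 16) + n^2 - 6*n - 40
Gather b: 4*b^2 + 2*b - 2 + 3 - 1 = 4*b^2 + 2*b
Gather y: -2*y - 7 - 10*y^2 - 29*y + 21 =-10*y^2 - 31*y + 14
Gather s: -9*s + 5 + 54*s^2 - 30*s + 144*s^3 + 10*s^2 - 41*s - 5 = 144*s^3 + 64*s^2 - 80*s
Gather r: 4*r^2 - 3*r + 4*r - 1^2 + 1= 4*r^2 + r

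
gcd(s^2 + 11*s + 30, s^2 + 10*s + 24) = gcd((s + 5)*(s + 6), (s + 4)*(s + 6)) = s + 6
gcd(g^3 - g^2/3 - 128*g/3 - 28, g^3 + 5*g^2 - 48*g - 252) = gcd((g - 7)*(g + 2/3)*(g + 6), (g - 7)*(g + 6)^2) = g^2 - g - 42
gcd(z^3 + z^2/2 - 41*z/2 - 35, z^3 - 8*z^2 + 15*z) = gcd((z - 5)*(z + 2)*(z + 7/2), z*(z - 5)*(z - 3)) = z - 5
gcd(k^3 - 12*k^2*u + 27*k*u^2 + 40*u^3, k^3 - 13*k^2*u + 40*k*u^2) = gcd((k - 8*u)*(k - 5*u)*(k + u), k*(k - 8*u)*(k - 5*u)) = k^2 - 13*k*u + 40*u^2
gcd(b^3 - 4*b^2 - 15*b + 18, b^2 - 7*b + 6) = b^2 - 7*b + 6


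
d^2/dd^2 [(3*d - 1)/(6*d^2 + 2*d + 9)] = 4*(-27*d*(6*d^2 + 2*d + 9) + 2*(3*d - 1)*(6*d + 1)^2)/(6*d^2 + 2*d + 9)^3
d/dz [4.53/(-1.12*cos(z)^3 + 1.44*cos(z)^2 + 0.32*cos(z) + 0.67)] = (-15.2208*cos(z)^2 + 13.0464*cos(z) + 1.4496)*sin(z)/(-1.12*cos(z)^3 + 1.44*cos(z)^2 + 0.32*cos(z) + 0.67)^2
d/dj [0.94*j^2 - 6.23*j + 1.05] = 1.88*j - 6.23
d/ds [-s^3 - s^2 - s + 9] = -3*s^2 - 2*s - 1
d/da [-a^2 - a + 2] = -2*a - 1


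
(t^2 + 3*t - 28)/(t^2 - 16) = (t + 7)/(t + 4)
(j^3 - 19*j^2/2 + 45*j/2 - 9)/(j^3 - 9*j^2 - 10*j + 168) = (2*j^2 - 7*j + 3)/(2*(j^2 - 3*j - 28))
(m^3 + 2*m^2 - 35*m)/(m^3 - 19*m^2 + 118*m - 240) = m*(m + 7)/(m^2 - 14*m + 48)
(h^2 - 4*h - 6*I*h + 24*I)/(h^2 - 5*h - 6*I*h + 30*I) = (h - 4)/(h - 5)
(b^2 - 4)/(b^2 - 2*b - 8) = (b - 2)/(b - 4)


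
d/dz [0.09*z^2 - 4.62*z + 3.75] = 0.18*z - 4.62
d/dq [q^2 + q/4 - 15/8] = 2*q + 1/4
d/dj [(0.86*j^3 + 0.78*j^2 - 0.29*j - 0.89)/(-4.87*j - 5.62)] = (-8.3764*j^3 - 18.2982*j^2 - 8.7672*j - 2.7045)/(23.7169*j^2 + 54.7388*j + 31.5844)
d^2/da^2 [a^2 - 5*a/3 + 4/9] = 2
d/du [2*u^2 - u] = 4*u - 1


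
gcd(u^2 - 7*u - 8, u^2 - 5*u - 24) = u - 8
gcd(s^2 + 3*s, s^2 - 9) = s + 3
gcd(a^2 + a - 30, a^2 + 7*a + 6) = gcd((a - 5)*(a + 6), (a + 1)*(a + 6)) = a + 6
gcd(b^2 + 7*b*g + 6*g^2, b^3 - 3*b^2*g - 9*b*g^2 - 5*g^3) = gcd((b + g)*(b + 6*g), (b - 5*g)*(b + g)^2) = b + g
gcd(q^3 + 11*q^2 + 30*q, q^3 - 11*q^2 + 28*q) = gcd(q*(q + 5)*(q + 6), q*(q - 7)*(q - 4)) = q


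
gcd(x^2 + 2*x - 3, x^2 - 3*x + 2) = x - 1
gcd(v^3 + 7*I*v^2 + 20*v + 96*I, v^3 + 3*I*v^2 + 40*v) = v + 8*I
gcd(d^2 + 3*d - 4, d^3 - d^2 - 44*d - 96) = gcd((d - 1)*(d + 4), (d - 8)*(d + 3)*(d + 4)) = d + 4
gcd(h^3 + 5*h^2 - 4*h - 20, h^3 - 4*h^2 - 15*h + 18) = 1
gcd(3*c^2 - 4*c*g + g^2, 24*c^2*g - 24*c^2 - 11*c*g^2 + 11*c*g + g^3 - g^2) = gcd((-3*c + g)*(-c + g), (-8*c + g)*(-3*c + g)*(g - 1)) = 3*c - g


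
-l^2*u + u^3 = u*(-l + u)*(l + u)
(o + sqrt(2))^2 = o^2 + 2*sqrt(2)*o + 2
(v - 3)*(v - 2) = v^2 - 5*v + 6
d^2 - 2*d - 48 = (d - 8)*(d + 6)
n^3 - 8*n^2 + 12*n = n*(n - 6)*(n - 2)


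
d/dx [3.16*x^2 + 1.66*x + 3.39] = 6.32*x + 1.66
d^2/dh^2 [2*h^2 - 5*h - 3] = 4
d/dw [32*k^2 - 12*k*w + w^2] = -12*k + 2*w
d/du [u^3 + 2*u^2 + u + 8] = 3*u^2 + 4*u + 1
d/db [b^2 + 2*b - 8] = 2*b + 2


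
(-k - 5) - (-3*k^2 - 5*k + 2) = 3*k^2 + 4*k - 7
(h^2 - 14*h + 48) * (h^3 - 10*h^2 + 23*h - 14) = h^5 - 24*h^4 + 211*h^3 - 816*h^2 + 1300*h - 672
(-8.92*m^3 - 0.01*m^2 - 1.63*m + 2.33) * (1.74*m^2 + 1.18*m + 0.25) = -15.5208*m^5 - 10.543*m^4 - 5.078*m^3 + 2.1283*m^2 + 2.3419*m + 0.5825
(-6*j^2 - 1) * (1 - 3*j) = 18*j^3 - 6*j^2 + 3*j - 1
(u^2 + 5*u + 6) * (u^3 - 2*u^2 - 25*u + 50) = u^5 + 3*u^4 - 29*u^3 - 87*u^2 + 100*u + 300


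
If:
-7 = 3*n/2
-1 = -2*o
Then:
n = -14/3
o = 1/2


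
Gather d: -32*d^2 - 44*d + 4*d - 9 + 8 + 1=-32*d^2 - 40*d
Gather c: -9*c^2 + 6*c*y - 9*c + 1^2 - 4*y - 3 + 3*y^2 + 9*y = -9*c^2 + c*(6*y - 9) + 3*y^2 + 5*y - 2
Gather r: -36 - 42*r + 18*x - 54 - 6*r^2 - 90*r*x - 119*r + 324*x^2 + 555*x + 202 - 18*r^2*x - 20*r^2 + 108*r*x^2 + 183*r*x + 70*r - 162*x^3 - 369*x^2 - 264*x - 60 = r^2*(-18*x - 26) + r*(108*x^2 + 93*x - 91) - 162*x^3 - 45*x^2 + 309*x + 52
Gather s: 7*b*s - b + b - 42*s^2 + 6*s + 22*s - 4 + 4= -42*s^2 + s*(7*b + 28)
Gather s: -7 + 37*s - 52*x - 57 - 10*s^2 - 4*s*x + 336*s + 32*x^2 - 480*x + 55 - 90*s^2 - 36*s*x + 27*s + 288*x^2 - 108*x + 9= -100*s^2 + s*(400 - 40*x) + 320*x^2 - 640*x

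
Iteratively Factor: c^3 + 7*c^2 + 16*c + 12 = (c + 3)*(c^2 + 4*c + 4) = (c + 2)*(c + 3)*(c + 2)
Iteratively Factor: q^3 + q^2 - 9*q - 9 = (q - 3)*(q^2 + 4*q + 3) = (q - 3)*(q + 1)*(q + 3)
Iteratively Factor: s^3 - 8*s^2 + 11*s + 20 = (s - 5)*(s^2 - 3*s - 4) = (s - 5)*(s - 4)*(s + 1)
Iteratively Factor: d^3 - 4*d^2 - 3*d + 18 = (d - 3)*(d^2 - d - 6) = (d - 3)*(d + 2)*(d - 3)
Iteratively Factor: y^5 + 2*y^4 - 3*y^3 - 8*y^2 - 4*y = (y + 2)*(y^4 - 3*y^2 - 2*y) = y*(y + 2)*(y^3 - 3*y - 2) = y*(y + 1)*(y + 2)*(y^2 - y - 2) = y*(y - 2)*(y + 1)*(y + 2)*(y + 1)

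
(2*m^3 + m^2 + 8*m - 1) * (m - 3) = 2*m^4 - 5*m^3 + 5*m^2 - 25*m + 3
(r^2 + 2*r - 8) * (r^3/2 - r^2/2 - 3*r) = r^5/2 + r^4/2 - 8*r^3 - 2*r^2 + 24*r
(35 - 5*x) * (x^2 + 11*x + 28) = -5*x^3 - 20*x^2 + 245*x + 980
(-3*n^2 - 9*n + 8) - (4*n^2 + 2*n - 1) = -7*n^2 - 11*n + 9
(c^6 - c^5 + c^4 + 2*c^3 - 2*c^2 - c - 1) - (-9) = c^6 - c^5 + c^4 + 2*c^3 - 2*c^2 - c + 8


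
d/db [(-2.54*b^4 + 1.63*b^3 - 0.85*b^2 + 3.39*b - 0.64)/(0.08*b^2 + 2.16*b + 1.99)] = (-0.4064*b^5 - 16.3288*b^4 - 13.1768*b^3 + 7.6239*b^2 - 3.2806*b + 8.1285)/(0.0064*b^4 + 0.3456*b^3 + 4.984*b^2 + 8.5968*b + 3.9601)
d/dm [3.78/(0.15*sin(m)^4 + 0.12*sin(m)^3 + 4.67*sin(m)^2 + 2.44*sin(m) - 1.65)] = (-37.0062*sin(m) + 0.567*sin(3*m) + 0.6804*cos(2*m) - 9.9036)*cos(m)/(0.15*sin(m)^4 + 0.12*sin(m)^3 + 4.67*sin(m)^2 + 2.44*sin(m) - 1.65)^2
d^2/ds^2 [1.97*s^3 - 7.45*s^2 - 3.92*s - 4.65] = 11.82*s - 14.9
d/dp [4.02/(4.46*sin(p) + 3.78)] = -17.9292*cos(p)/(4.46*sin(p) + 3.78)^2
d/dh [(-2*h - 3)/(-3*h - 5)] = (3*h + 5)^(-2)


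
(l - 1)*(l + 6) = l^2 + 5*l - 6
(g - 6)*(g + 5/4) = g^2 - 19*g/4 - 15/2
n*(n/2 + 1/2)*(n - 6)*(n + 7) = n^4/2 + n^3 - 41*n^2/2 - 21*n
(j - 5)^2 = j^2 - 10*j + 25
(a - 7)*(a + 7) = a^2 - 49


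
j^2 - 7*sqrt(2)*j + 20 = (j - 5*sqrt(2))*(j - 2*sqrt(2))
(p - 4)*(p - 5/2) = p^2 - 13*p/2 + 10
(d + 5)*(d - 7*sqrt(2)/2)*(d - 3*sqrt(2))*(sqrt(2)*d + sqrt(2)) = sqrt(2)*d^4 - 13*d^3 + 6*sqrt(2)*d^3 - 78*d^2 + 26*sqrt(2)*d^2 - 65*d + 126*sqrt(2)*d + 105*sqrt(2)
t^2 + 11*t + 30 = (t + 5)*(t + 6)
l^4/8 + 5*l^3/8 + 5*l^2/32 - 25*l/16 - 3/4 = (l/4 + 1)*(l/2 + 1)*(l - 3/2)*(l + 1/2)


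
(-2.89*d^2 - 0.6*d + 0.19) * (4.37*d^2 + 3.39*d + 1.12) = -12.6293*d^4 - 12.4191*d^3 - 4.4405*d^2 - 0.0279*d + 0.2128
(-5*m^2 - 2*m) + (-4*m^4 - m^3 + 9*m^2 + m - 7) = -4*m^4 - m^3 + 4*m^2 - m - 7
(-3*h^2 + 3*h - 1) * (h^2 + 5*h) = -3*h^4 - 12*h^3 + 14*h^2 - 5*h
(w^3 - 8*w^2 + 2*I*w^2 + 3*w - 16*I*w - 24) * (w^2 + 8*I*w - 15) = w^5 - 8*w^4 + 10*I*w^4 - 28*w^3 - 80*I*w^3 + 224*w^2 - 6*I*w^2 - 45*w + 48*I*w + 360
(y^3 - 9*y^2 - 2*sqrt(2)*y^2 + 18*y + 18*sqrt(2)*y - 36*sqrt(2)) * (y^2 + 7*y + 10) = y^5 - 2*sqrt(2)*y^4 - 2*y^4 - 35*y^3 + 4*sqrt(2)*y^3 + 36*y^2 + 70*sqrt(2)*y^2 - 72*sqrt(2)*y + 180*y - 360*sqrt(2)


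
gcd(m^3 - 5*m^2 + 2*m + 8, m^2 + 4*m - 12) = m - 2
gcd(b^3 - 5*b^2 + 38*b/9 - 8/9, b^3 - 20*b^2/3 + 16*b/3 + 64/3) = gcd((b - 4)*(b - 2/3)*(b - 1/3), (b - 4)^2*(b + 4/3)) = b - 4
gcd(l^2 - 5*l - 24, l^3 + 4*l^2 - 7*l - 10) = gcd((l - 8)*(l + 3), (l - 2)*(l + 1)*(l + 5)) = 1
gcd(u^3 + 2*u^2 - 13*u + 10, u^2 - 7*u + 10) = u - 2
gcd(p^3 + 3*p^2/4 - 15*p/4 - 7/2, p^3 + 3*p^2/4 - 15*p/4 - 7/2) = p^3 + 3*p^2/4 - 15*p/4 - 7/2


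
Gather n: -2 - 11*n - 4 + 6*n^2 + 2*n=6*n^2 - 9*n - 6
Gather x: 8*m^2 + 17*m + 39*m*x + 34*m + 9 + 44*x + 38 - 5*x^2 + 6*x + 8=8*m^2 + 51*m - 5*x^2 + x*(39*m + 50) + 55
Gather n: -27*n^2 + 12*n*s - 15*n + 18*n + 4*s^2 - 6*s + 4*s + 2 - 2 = -27*n^2 + n*(12*s + 3) + 4*s^2 - 2*s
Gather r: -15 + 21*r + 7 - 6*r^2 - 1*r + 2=-6*r^2 + 20*r - 6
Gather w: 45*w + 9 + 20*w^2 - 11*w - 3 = 20*w^2 + 34*w + 6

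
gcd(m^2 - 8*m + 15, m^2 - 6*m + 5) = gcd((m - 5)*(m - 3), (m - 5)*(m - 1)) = m - 5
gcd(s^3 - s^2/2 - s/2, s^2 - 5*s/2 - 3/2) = s + 1/2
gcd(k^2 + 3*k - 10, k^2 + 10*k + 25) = k + 5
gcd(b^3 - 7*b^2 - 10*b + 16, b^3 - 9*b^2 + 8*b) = b^2 - 9*b + 8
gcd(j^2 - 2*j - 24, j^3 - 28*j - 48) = j^2 - 2*j - 24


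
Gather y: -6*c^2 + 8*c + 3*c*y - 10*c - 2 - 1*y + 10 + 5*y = -6*c^2 - 2*c + y*(3*c + 4) + 8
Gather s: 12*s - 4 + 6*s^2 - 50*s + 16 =6*s^2 - 38*s + 12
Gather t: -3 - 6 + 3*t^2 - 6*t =3*t^2 - 6*t - 9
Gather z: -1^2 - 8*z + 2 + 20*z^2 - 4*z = 20*z^2 - 12*z + 1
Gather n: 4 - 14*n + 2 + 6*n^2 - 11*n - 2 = 6*n^2 - 25*n + 4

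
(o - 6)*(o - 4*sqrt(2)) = o^2 - 6*o - 4*sqrt(2)*o + 24*sqrt(2)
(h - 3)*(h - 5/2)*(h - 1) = h^3 - 13*h^2/2 + 13*h - 15/2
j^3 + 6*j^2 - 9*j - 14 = (j - 2)*(j + 1)*(j + 7)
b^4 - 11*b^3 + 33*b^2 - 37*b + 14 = (b - 7)*(b - 2)*(b - 1)^2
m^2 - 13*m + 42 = (m - 7)*(m - 6)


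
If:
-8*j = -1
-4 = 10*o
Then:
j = 1/8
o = -2/5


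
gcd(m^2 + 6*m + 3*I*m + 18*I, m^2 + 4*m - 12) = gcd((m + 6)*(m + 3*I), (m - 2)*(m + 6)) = m + 6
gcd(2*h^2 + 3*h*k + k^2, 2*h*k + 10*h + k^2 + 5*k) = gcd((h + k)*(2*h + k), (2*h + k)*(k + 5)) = 2*h + k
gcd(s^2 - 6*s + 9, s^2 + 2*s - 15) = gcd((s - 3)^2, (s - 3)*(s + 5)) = s - 3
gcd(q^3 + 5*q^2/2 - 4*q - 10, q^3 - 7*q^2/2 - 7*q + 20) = q^2 + q/2 - 5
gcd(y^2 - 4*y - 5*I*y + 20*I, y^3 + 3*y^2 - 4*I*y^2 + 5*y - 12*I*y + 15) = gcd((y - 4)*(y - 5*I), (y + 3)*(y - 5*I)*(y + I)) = y - 5*I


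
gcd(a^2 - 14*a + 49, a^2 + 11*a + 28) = 1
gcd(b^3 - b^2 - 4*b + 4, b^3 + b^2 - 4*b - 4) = b^2 - 4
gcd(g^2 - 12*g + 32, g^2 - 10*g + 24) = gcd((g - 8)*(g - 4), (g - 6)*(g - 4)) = g - 4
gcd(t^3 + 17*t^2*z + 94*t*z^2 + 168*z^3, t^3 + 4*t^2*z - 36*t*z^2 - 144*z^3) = t^2 + 10*t*z + 24*z^2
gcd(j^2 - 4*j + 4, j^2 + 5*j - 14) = j - 2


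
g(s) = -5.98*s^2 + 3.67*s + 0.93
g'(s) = 3.67 - 11.96*s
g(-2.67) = -51.50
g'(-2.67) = 35.60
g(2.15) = -18.82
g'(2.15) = -22.04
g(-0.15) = 0.24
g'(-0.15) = 5.46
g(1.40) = -5.65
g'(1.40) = -13.07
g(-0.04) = 0.77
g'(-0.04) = 4.15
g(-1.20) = -12.09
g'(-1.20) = 18.02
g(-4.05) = -112.02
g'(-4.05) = 52.11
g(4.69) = -113.39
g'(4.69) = -52.42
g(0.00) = 0.93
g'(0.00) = 3.67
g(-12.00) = -904.23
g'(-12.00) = 147.19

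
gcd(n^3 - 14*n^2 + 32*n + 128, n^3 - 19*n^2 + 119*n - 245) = 1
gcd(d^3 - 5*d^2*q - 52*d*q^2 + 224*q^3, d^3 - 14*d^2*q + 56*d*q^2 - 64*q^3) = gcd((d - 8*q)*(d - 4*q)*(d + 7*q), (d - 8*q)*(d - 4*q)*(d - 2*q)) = d^2 - 12*d*q + 32*q^2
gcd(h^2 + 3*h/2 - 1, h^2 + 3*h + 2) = h + 2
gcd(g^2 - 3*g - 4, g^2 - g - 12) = g - 4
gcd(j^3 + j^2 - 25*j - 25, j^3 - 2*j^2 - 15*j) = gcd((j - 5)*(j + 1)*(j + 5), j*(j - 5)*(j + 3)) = j - 5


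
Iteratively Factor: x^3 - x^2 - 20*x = (x + 4)*(x^2 - 5*x) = (x - 5)*(x + 4)*(x)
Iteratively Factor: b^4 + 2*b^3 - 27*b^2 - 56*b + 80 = (b - 5)*(b^3 + 7*b^2 + 8*b - 16) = (b - 5)*(b - 1)*(b^2 + 8*b + 16) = (b - 5)*(b - 1)*(b + 4)*(b + 4)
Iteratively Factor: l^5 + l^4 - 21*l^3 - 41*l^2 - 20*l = (l + 1)*(l^4 - 21*l^2 - 20*l) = (l + 1)*(l + 4)*(l^3 - 4*l^2 - 5*l) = l*(l + 1)*(l + 4)*(l^2 - 4*l - 5) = l*(l - 5)*(l + 1)*(l + 4)*(l + 1)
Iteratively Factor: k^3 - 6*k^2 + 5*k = (k - 5)*(k^2 - k) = (k - 5)*(k - 1)*(k)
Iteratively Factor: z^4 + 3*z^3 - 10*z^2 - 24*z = (z)*(z^3 + 3*z^2 - 10*z - 24) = z*(z + 4)*(z^2 - z - 6) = z*(z - 3)*(z + 4)*(z + 2)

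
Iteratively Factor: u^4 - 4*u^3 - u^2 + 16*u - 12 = (u - 2)*(u^3 - 2*u^2 - 5*u + 6) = (u - 2)*(u + 2)*(u^2 - 4*u + 3) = (u - 2)*(u - 1)*(u + 2)*(u - 3)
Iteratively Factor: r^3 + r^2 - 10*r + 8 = (r - 1)*(r^2 + 2*r - 8) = (r - 2)*(r - 1)*(r + 4)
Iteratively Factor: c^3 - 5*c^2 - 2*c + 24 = (c - 3)*(c^2 - 2*c - 8) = (c - 3)*(c + 2)*(c - 4)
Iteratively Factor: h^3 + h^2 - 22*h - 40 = (h + 2)*(h^2 - h - 20) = (h + 2)*(h + 4)*(h - 5)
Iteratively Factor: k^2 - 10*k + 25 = (k - 5)*(k - 5)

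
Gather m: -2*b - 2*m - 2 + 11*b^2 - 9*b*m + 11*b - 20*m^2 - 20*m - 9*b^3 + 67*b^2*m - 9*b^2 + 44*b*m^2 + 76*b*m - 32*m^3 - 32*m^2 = -9*b^3 + 2*b^2 + 9*b - 32*m^3 + m^2*(44*b - 52) + m*(67*b^2 + 67*b - 22) - 2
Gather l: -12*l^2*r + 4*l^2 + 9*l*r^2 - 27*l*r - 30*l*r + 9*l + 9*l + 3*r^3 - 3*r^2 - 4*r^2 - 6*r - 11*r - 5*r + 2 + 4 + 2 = l^2*(4 - 12*r) + l*(9*r^2 - 57*r + 18) + 3*r^3 - 7*r^2 - 22*r + 8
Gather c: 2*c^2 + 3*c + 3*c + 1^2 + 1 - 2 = 2*c^2 + 6*c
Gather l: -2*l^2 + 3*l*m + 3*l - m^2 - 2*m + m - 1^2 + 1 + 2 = -2*l^2 + l*(3*m + 3) - m^2 - m + 2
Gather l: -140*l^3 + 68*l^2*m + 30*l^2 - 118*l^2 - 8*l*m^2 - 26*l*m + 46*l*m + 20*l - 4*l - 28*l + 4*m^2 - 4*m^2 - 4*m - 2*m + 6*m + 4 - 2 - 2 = -140*l^3 + l^2*(68*m - 88) + l*(-8*m^2 + 20*m - 12)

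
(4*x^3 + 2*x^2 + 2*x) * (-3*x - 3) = -12*x^4 - 18*x^3 - 12*x^2 - 6*x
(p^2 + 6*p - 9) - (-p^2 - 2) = 2*p^2 + 6*p - 7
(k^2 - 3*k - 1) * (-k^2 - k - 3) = -k^4 + 2*k^3 + k^2 + 10*k + 3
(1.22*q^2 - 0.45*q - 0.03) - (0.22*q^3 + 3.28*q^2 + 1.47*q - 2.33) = -0.22*q^3 - 2.06*q^2 - 1.92*q + 2.3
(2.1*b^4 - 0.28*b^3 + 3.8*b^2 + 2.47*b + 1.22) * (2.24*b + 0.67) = 4.704*b^5 + 0.7798*b^4 + 8.3244*b^3 + 8.0788*b^2 + 4.3877*b + 0.8174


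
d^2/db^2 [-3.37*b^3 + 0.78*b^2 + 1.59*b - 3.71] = 1.56 - 20.22*b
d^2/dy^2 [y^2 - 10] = 2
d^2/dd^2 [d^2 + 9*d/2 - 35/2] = 2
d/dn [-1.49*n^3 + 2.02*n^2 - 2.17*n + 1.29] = -4.47*n^2 + 4.04*n - 2.17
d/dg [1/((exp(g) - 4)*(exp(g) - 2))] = 2*(3 - exp(g))*exp(g)/(exp(4*g) - 12*exp(3*g) + 52*exp(2*g) - 96*exp(g) + 64)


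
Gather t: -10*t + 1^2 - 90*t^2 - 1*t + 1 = -90*t^2 - 11*t + 2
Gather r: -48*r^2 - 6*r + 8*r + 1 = -48*r^2 + 2*r + 1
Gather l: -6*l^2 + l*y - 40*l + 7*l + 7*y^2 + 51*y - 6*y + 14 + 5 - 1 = -6*l^2 + l*(y - 33) + 7*y^2 + 45*y + 18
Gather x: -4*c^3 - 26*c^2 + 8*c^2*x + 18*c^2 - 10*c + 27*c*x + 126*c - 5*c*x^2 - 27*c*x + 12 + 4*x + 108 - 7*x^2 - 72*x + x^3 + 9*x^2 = -4*c^3 - 8*c^2 + 116*c + x^3 + x^2*(2 - 5*c) + x*(8*c^2 - 68) + 120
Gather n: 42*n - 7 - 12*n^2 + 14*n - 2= -12*n^2 + 56*n - 9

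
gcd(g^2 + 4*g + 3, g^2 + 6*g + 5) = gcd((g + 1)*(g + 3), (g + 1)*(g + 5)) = g + 1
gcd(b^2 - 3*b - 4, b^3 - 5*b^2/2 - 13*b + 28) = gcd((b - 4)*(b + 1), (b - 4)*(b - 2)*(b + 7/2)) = b - 4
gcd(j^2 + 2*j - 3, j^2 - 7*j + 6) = j - 1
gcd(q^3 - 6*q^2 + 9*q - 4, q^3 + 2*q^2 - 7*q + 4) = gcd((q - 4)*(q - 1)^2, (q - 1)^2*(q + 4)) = q^2 - 2*q + 1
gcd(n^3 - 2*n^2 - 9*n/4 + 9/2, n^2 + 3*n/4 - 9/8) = n + 3/2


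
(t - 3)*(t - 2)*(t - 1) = t^3 - 6*t^2 + 11*t - 6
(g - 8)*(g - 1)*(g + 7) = g^3 - 2*g^2 - 55*g + 56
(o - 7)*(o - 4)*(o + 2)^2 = o^4 - 7*o^3 - 12*o^2 + 68*o + 112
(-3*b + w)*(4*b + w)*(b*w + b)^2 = -12*b^4*w^2 - 24*b^4*w - 12*b^4 + b^3*w^3 + 2*b^3*w^2 + b^3*w + b^2*w^4 + 2*b^2*w^3 + b^2*w^2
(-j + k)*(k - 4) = -j*k + 4*j + k^2 - 4*k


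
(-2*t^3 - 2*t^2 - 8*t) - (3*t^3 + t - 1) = -5*t^3 - 2*t^2 - 9*t + 1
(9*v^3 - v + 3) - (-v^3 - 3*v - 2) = 10*v^3 + 2*v + 5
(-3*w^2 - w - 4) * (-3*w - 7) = 9*w^3 + 24*w^2 + 19*w + 28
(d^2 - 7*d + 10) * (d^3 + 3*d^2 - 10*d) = d^5 - 4*d^4 - 21*d^3 + 100*d^2 - 100*d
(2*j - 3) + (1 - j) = j - 2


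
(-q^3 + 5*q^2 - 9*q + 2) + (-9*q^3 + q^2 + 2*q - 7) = -10*q^3 + 6*q^2 - 7*q - 5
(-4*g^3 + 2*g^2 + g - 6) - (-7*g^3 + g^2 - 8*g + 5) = 3*g^3 + g^2 + 9*g - 11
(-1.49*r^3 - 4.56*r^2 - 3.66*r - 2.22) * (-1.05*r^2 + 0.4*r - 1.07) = 1.5645*r^5 + 4.192*r^4 + 3.6133*r^3 + 5.7462*r^2 + 3.0282*r + 2.3754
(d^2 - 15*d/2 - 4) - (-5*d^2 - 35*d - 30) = 6*d^2 + 55*d/2 + 26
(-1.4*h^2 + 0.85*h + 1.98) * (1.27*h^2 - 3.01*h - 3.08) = -1.778*h^4 + 5.2935*h^3 + 4.2681*h^2 - 8.5778*h - 6.0984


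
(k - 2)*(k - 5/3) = k^2 - 11*k/3 + 10/3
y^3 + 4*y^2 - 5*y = y*(y - 1)*(y + 5)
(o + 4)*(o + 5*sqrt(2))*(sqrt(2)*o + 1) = sqrt(2)*o^3 + 4*sqrt(2)*o^2 + 11*o^2 + 5*sqrt(2)*o + 44*o + 20*sqrt(2)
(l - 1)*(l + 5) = l^2 + 4*l - 5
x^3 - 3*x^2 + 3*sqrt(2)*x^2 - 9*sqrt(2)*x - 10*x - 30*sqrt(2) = (x - 5)*(x + 2)*(x + 3*sqrt(2))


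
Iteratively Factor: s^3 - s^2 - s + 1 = (s + 1)*(s^2 - 2*s + 1) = (s - 1)*(s + 1)*(s - 1)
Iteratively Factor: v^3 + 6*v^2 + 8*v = (v + 2)*(v^2 + 4*v) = (v + 2)*(v + 4)*(v)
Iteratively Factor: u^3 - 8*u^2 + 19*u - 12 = (u - 3)*(u^2 - 5*u + 4) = (u - 3)*(u - 1)*(u - 4)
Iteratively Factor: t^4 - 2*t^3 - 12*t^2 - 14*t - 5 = (t + 1)*(t^3 - 3*t^2 - 9*t - 5) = (t + 1)^2*(t^2 - 4*t - 5) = (t - 5)*(t + 1)^2*(t + 1)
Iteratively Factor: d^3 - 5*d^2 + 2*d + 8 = (d - 4)*(d^2 - d - 2) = (d - 4)*(d + 1)*(d - 2)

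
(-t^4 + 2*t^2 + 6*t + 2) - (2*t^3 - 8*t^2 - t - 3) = -t^4 - 2*t^3 + 10*t^2 + 7*t + 5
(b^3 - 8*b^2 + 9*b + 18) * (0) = 0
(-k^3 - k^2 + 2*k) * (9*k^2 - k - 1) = -9*k^5 - 8*k^4 + 20*k^3 - k^2 - 2*k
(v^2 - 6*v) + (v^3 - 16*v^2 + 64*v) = v^3 - 15*v^2 + 58*v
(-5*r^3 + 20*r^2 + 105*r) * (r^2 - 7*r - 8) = -5*r^5 + 55*r^4 + 5*r^3 - 895*r^2 - 840*r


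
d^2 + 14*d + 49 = (d + 7)^2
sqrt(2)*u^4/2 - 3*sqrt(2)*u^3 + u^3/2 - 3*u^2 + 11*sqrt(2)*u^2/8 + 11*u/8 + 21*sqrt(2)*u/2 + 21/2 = (u - 4)*(u - 7/2)*(u + 3/2)*(sqrt(2)*u/2 + 1/2)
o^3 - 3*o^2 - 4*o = o*(o - 4)*(o + 1)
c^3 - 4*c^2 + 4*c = c*(c - 2)^2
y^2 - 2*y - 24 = (y - 6)*(y + 4)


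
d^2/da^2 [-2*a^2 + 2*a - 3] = -4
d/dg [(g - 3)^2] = 2*g - 6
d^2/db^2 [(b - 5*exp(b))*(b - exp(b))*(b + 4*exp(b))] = -2*b^2*exp(b) - 76*b*exp(2*b) - 8*b*exp(b) + 6*b + 180*exp(3*b) - 76*exp(2*b) - 4*exp(b)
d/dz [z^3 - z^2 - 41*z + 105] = 3*z^2 - 2*z - 41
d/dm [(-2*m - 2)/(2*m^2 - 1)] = 2*(-2*m^2 + 4*m*(m + 1) + 1)/(2*m^2 - 1)^2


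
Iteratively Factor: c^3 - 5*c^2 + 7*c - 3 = (c - 1)*(c^2 - 4*c + 3) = (c - 3)*(c - 1)*(c - 1)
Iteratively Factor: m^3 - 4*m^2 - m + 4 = (m - 4)*(m^2 - 1) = (m - 4)*(m + 1)*(m - 1)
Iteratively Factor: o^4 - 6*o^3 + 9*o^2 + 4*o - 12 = (o - 2)*(o^3 - 4*o^2 + o + 6) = (o - 2)^2*(o^2 - 2*o - 3) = (o - 2)^2*(o + 1)*(o - 3)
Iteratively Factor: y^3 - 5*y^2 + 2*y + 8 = (y + 1)*(y^2 - 6*y + 8) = (y - 2)*(y + 1)*(y - 4)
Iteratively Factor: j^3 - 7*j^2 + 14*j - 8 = (j - 4)*(j^2 - 3*j + 2) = (j - 4)*(j - 1)*(j - 2)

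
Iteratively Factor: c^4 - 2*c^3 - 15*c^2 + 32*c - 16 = (c - 4)*(c^3 + 2*c^2 - 7*c + 4) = (c - 4)*(c - 1)*(c^2 + 3*c - 4) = (c - 4)*(c - 1)*(c + 4)*(c - 1)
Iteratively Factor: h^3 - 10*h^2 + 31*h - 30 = (h - 2)*(h^2 - 8*h + 15) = (h - 5)*(h - 2)*(h - 3)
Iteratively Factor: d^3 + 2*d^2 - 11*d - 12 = (d + 1)*(d^2 + d - 12) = (d + 1)*(d + 4)*(d - 3)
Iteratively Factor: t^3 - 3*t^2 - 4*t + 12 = (t - 3)*(t^2 - 4) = (t - 3)*(t + 2)*(t - 2)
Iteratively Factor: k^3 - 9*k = (k - 3)*(k^2 + 3*k) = (k - 3)*(k + 3)*(k)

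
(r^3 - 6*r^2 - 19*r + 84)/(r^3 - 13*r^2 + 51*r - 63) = (r + 4)/(r - 3)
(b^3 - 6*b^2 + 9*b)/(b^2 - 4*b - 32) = b*(-b^2 + 6*b - 9)/(-b^2 + 4*b + 32)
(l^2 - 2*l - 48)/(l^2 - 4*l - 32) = (l + 6)/(l + 4)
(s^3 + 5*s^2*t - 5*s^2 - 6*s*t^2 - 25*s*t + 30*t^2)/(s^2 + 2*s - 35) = (s^2 + 5*s*t - 6*t^2)/(s + 7)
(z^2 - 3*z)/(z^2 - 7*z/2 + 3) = 2*z*(z - 3)/(2*z^2 - 7*z + 6)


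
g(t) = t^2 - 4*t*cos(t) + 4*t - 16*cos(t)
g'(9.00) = 47.07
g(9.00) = 164.38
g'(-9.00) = -2.11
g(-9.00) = 26.78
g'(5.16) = -20.44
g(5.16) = 31.41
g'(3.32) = 9.38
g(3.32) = 53.12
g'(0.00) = 0.00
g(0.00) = -16.00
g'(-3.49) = 1.48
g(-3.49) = 0.14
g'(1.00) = 20.67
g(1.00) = -5.81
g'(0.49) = 9.90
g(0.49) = -13.65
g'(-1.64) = -8.42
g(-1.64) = -3.22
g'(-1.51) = -9.20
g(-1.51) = -4.37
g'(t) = 4*t*sin(t) + 2*t + 16*sin(t) - 4*cos(t) + 4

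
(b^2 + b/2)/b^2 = (b + 1/2)/b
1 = 1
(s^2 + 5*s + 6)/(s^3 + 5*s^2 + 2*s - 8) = (s + 3)/(s^2 + 3*s - 4)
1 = 1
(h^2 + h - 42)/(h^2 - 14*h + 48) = (h + 7)/(h - 8)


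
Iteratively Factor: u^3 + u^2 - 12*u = (u + 4)*(u^2 - 3*u) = u*(u + 4)*(u - 3)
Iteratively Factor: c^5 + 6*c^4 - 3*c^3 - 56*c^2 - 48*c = (c + 4)*(c^4 + 2*c^3 - 11*c^2 - 12*c) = (c - 3)*(c + 4)*(c^3 + 5*c^2 + 4*c) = (c - 3)*(c + 4)^2*(c^2 + c) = c*(c - 3)*(c + 4)^2*(c + 1)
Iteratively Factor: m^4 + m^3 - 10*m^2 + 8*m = (m - 2)*(m^3 + 3*m^2 - 4*m) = m*(m - 2)*(m^2 + 3*m - 4) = m*(m - 2)*(m + 4)*(m - 1)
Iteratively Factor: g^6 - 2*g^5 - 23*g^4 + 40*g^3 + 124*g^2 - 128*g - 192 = (g + 1)*(g^5 - 3*g^4 - 20*g^3 + 60*g^2 + 64*g - 192) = (g - 2)*(g + 1)*(g^4 - g^3 - 22*g^2 + 16*g + 96) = (g - 2)*(g + 1)*(g + 2)*(g^3 - 3*g^2 - 16*g + 48) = (g - 4)*(g - 2)*(g + 1)*(g + 2)*(g^2 + g - 12) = (g - 4)*(g - 2)*(g + 1)*(g + 2)*(g + 4)*(g - 3)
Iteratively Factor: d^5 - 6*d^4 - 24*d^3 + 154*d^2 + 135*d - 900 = (d - 5)*(d^4 - d^3 - 29*d^2 + 9*d + 180) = (d - 5)*(d + 3)*(d^3 - 4*d^2 - 17*d + 60) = (d - 5)^2*(d + 3)*(d^2 + d - 12) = (d - 5)^2*(d - 3)*(d + 3)*(d + 4)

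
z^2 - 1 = (z - 1)*(z + 1)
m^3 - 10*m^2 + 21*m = m*(m - 7)*(m - 3)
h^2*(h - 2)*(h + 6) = h^4 + 4*h^3 - 12*h^2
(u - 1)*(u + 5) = u^2 + 4*u - 5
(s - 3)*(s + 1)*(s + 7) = s^3 + 5*s^2 - 17*s - 21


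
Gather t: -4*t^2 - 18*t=-4*t^2 - 18*t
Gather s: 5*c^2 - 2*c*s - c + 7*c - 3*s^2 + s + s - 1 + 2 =5*c^2 + 6*c - 3*s^2 + s*(2 - 2*c) + 1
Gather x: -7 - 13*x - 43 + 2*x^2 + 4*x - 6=2*x^2 - 9*x - 56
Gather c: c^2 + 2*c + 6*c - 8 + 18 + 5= c^2 + 8*c + 15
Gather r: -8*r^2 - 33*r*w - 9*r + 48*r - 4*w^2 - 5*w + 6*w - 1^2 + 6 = -8*r^2 + r*(39 - 33*w) - 4*w^2 + w + 5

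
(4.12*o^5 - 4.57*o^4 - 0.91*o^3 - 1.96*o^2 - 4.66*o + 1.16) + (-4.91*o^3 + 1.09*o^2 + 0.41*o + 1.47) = 4.12*o^5 - 4.57*o^4 - 5.82*o^3 - 0.87*o^2 - 4.25*o + 2.63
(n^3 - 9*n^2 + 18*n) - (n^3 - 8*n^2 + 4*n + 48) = -n^2 + 14*n - 48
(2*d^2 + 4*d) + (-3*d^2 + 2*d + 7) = -d^2 + 6*d + 7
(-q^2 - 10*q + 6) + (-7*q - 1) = -q^2 - 17*q + 5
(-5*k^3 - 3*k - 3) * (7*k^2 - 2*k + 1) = -35*k^5 + 10*k^4 - 26*k^3 - 15*k^2 + 3*k - 3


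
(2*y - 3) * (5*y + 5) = 10*y^2 - 5*y - 15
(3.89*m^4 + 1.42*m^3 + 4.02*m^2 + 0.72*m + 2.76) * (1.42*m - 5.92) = 5.5238*m^5 - 21.0124*m^4 - 2.698*m^3 - 22.776*m^2 - 0.3432*m - 16.3392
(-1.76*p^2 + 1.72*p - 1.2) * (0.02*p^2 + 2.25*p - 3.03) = -0.0352*p^4 - 3.9256*p^3 + 9.1788*p^2 - 7.9116*p + 3.636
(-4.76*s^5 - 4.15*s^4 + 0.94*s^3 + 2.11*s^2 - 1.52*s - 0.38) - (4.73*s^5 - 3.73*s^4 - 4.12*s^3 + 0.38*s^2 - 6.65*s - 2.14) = -9.49*s^5 - 0.42*s^4 + 5.06*s^3 + 1.73*s^2 + 5.13*s + 1.76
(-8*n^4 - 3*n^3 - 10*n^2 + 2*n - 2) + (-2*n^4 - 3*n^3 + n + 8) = -10*n^4 - 6*n^3 - 10*n^2 + 3*n + 6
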